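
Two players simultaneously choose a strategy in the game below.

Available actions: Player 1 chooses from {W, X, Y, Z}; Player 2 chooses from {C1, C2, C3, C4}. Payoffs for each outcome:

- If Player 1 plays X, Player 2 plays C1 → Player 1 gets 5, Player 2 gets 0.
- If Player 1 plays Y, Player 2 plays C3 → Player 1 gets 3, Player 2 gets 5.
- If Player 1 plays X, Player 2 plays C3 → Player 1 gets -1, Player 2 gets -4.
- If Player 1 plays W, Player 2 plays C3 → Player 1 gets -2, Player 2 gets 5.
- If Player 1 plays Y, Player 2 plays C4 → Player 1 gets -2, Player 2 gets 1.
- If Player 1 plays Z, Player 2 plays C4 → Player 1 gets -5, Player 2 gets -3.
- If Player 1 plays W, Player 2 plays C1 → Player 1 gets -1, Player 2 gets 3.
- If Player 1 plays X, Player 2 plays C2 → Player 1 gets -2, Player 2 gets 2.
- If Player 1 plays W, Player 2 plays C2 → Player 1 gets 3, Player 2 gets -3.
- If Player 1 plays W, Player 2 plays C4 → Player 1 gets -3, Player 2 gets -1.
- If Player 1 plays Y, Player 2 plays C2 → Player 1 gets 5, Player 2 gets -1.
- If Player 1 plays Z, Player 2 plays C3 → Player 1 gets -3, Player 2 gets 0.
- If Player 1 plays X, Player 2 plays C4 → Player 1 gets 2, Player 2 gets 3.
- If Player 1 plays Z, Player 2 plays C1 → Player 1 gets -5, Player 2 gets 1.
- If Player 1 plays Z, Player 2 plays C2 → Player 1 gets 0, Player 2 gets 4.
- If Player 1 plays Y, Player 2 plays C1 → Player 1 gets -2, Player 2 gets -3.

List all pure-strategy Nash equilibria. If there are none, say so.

(X, C4) and (Y, C3)

Player 1 against C1: payoffs -1, 5, -2, -5 → best response X.
Player 1 against C2: payoffs 3, -2, 5, 0 → best response Y.
Player 1 against C3: payoffs -2, -1, 3, -3 → best response Y.
Player 1 against C4: payoffs -3, 2, -2, -5 → best response X.
Player 2 against W: payoffs 3, -3, 5, -1 → best response C3.
Player 2 against X: payoffs 0, 2, -4, 3 → best response C4.
Player 2 against Y: payoffs -3, -1, 5, 1 → best response C3.
Player 2 against Z: payoffs 1, 4, 0, -3 → best response C2.
Mutual best responses: (X, C4); (Y, C3).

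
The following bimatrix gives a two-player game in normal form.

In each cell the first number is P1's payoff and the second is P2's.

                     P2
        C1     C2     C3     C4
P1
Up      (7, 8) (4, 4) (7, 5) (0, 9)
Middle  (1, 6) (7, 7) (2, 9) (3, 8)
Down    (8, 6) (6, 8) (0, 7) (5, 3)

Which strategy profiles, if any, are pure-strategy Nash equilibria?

For each strategy profile, look for a profitable unilateral deviation.
(Up, C1): P1 can switch to Down (7 → 8). Not NE.
(Up, C2): P1 can switch to Middle (4 → 7). Not NE.
(Up, C3): P2 can switch to C1 (5 → 8). Not NE.
(Up, C4): P1 can switch to Middle (0 → 3). Not NE.
(Middle, C1): P1 can switch to Up (1 → 7). Not NE.
(Middle, C2): P2 can switch to C3 (7 → 9). Not NE.
(The remaining 6 profiles each have a profitable deviation by the same check.)

No pure-strategy Nash equilibrium.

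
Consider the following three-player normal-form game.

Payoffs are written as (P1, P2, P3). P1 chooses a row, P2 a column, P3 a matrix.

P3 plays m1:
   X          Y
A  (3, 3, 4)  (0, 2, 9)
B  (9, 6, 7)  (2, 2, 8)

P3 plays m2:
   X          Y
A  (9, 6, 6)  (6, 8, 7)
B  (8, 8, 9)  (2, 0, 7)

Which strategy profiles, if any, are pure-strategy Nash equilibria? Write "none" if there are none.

There is no pure-strategy Nash equilibrium.

P1 against (X, m1): payoffs 3, 9 → best response B.
P1 against (X, m2): payoffs 9, 8 → best response A.
P1 against (Y, m1): payoffs 0, 2 → best response B.
P1 against (Y, m2): payoffs 6, 2 → best response A.
P2 against (A, m1): payoffs 3, 2 → best response X.
P2 against (A, m2): payoffs 6, 8 → best response Y.
P2 against (B, m1): payoffs 6, 2 → best response X.
P2 against (B, m2): payoffs 8, 0 → best response X.
P3 against (A, X): payoffs 4, 6 → best response m2.
P3 against (A, Y): payoffs 9, 7 → best response m1.
P3 against (B, X): payoffs 7, 9 → best response m2.
P3 against (B, Y): payoffs 8, 7 → best response m1.
No profile is a mutual best response for all players.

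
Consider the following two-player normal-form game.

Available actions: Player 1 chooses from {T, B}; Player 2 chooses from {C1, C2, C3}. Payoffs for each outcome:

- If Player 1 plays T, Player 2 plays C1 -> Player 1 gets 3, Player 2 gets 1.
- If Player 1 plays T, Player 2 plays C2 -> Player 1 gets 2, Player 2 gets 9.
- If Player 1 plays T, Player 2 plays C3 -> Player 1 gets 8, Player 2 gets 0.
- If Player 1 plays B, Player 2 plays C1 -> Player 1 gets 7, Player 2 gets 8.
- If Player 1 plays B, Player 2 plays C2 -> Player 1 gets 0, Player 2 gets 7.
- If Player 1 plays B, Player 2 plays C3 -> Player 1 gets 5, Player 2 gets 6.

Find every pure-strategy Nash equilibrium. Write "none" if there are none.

Pure-strategy Nash equilibria: (T, C2), (B, C1)

Mark each player's best response to every combination of opponents' strategies; a profile where every player is best-responding is a pure Nash equilibrium.
Player 1 against C1: payoffs 3, 7 → best response B.
Player 1 against C2: payoffs 2, 0 → best response T.
Player 1 against C3: payoffs 8, 5 → best response T.
Player 2 against T: payoffs 1, 9, 0 → best response C2.
Player 2 against B: payoffs 8, 7, 6 → best response C1.
Mutual best responses: (T, C2); (B, C1).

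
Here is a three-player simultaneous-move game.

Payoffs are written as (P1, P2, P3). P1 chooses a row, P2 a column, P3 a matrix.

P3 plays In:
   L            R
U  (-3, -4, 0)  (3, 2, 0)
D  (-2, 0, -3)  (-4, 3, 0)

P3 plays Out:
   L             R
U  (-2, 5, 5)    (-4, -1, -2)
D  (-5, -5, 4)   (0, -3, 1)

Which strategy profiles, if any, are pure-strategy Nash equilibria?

P1 against (L, In): payoffs -3, -2 → best response D.
P1 against (L, Out): payoffs -2, -5 → best response U.
P1 against (R, In): payoffs 3, -4 → best response U.
P1 against (R, Out): payoffs -4, 0 → best response D.
P2 against (U, In): payoffs -4, 2 → best response R.
P2 against (U, Out): payoffs 5, -1 → best response L.
P2 against (D, In): payoffs 0, 3 → best response R.
P2 against (D, Out): payoffs -5, -3 → best response R.
P3 against (U, L): payoffs 0, 5 → best response Out.
P3 against (U, R): payoffs 0, -2 → best response In.
P3 against (D, L): payoffs -3, 4 → best response Out.
P3 against (D, R): payoffs 0, 1 → best response Out.
Mutual best responses: (U, L, Out); (U, R, In); (D, R, Out).

Pure-strategy Nash equilibria: (U, L, Out); (U, R, In); (D, R, Out)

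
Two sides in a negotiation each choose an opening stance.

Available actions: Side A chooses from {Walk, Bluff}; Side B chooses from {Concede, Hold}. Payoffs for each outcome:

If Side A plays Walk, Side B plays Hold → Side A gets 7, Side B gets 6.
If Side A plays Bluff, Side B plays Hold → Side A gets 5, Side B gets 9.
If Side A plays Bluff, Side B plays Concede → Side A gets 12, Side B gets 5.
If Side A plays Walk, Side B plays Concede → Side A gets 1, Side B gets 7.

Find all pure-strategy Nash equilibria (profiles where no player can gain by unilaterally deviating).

This game has no pure Nash equilibrium.

For each player, find the best response to each opponent profile; mutual best responses are the pure NE.
Side A against Concede: payoffs 1, 12 → best response Bluff.
Side A against Hold: payoffs 7, 5 → best response Walk.
Side B against Walk: payoffs 7, 6 → best response Concede.
Side B against Bluff: payoffs 5, 9 → best response Hold.
No profile is a mutual best response for all players.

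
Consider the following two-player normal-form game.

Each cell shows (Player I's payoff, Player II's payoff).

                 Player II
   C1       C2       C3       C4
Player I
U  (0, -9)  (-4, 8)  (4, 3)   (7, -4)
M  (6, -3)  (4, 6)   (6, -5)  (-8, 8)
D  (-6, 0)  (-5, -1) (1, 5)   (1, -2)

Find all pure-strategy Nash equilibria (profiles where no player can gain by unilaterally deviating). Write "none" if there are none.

none

Player I against C1: payoffs 0, 6, -6 → best response M.
Player I against C2: payoffs -4, 4, -5 → best response M.
Player I against C3: payoffs 4, 6, 1 → best response M.
Player I against C4: payoffs 7, -8, 1 → best response U.
Player II against U: payoffs -9, 8, 3, -4 → best response C2.
Player II against M: payoffs -3, 6, -5, 8 → best response C4.
Player II against D: payoffs 0, -1, 5, -2 → best response C3.
No profile is a mutual best response for all players.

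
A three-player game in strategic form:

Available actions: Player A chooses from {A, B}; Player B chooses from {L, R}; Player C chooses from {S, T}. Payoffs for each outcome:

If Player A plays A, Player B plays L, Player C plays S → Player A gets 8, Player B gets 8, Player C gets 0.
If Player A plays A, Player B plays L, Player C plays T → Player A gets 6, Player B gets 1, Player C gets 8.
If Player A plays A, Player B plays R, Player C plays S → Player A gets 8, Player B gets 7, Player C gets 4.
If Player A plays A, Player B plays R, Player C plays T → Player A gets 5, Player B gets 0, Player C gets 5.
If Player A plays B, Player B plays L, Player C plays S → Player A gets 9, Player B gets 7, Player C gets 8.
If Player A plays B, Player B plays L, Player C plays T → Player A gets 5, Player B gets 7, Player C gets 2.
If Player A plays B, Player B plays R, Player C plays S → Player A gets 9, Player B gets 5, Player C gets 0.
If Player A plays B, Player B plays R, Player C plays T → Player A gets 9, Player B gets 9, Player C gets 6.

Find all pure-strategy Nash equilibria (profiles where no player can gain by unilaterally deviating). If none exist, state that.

Pure-strategy Nash equilibria: (A, L, T) and (B, L, S) and (B, R, T)

For each player, find the best response to each opponent profile; mutual best responses are the pure NE.
Player A against (L, S): payoffs 8, 9 → best response B.
Player A against (L, T): payoffs 6, 5 → best response A.
Player A against (R, S): payoffs 8, 9 → best response B.
Player A against (R, T): payoffs 5, 9 → best response B.
Player B against (A, S): payoffs 8, 7 → best response L.
Player B against (A, T): payoffs 1, 0 → best response L.
Player B against (B, S): payoffs 7, 5 → best response L.
Player B against (B, T): payoffs 7, 9 → best response R.
Player C against (A, L): payoffs 0, 8 → best response T.
Player C against (A, R): payoffs 4, 5 → best response T.
Player C against (B, L): payoffs 8, 2 → best response S.
Player C against (B, R): payoffs 0, 6 → best response T.
Mutual best responses: (A, L, T); (B, L, S); (B, R, T).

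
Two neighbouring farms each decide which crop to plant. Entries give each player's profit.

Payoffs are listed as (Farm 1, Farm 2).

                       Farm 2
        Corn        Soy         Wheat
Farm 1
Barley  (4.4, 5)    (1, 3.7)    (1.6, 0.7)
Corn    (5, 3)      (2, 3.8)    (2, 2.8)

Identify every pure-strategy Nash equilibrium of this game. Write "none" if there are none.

Mark each player's best response to every combination of opponents' strategies; a profile where every player is best-responding is a pure Nash equilibrium.
Farm 1 against Corn: payoffs 4.4, 5 → best response Corn.
Farm 1 against Soy: payoffs 1, 2 → best response Corn.
Farm 1 against Wheat: payoffs 1.6, 2 → best response Corn.
Farm 2 against Barley: payoffs 5, 3.7, 0.7 → best response Corn.
Farm 2 against Corn: payoffs 3, 3.8, 2.8 → best response Soy.
Mutual best responses: (Corn, Soy).

Pure NE: (Corn, Soy)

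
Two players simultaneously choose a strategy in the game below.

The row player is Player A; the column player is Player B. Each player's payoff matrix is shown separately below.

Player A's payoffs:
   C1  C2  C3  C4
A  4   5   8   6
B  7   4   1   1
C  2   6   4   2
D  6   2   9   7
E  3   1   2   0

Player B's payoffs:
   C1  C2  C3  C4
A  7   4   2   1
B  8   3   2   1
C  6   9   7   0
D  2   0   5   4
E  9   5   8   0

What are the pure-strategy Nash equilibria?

Pure-strategy Nash equilibria: (B, C1), (C, C2), (D, C3)

Player A against C1: payoffs 4, 7, 2, 6, 3 → best response B.
Player A against C2: payoffs 5, 4, 6, 2, 1 → best response C.
Player A against C3: payoffs 8, 1, 4, 9, 2 → best response D.
Player A against C4: payoffs 6, 1, 2, 7, 0 → best response D.
Player B against A: payoffs 7, 4, 2, 1 → best response C1.
Player B against B: payoffs 8, 3, 2, 1 → best response C1.
Player B against C: payoffs 6, 9, 7, 0 → best response C2.
Player B against D: payoffs 2, 0, 5, 4 → best response C3.
Player B against E: payoffs 9, 5, 8, 0 → best response C1.
Mutual best responses: (B, C1); (C, C2); (D, C3).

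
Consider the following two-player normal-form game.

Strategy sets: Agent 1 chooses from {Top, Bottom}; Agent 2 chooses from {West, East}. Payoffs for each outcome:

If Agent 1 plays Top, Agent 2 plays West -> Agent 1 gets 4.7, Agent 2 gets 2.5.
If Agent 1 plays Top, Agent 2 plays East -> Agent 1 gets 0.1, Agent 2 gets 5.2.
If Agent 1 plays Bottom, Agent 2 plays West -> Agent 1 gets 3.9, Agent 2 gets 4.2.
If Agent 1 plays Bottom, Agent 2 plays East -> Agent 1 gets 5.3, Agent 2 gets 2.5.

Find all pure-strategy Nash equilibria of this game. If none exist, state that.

Mark each player's best response to every combination of opponents' strategies; a profile where every player is best-responding is a pure Nash equilibrium.
Agent 1 against West: payoffs 4.7, 3.9 → best response Top.
Agent 1 against East: payoffs 0.1, 5.3 → best response Bottom.
Agent 2 against Top: payoffs 2.5, 5.2 → best response East.
Agent 2 against Bottom: payoffs 4.2, 2.5 → best response West.
No profile is a mutual best response for all players.

No pure-strategy Nash equilibrium.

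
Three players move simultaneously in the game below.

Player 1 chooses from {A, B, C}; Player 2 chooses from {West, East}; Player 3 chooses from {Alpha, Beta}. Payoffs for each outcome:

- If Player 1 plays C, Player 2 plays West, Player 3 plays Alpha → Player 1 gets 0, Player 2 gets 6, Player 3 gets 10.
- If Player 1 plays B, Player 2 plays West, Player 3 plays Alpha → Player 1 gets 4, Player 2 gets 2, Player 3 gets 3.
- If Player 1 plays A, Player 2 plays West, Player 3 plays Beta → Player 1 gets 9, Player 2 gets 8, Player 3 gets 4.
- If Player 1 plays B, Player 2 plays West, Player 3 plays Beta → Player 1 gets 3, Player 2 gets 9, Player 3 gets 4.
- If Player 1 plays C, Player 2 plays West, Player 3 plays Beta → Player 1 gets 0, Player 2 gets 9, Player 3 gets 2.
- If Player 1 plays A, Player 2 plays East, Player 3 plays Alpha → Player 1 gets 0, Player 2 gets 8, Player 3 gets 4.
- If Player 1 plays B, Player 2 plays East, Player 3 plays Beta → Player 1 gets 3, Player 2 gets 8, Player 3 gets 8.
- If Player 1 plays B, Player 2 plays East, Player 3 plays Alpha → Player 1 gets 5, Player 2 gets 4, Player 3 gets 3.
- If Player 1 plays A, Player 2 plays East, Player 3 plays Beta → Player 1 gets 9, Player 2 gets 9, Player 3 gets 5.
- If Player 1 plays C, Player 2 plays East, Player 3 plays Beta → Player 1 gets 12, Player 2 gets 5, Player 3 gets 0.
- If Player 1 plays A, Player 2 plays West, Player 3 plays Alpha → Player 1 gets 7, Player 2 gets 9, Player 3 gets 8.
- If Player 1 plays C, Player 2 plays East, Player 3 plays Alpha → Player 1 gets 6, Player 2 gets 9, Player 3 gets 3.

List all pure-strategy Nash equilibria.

Mark each player's best response to every combination of opponents' strategies; a profile where every player is best-responding is a pure Nash equilibrium.
Player 1 against (West, Alpha): payoffs 7, 4, 0 → best response A.
Player 1 against (West, Beta): payoffs 9, 3, 0 → best response A.
Player 1 against (East, Alpha): payoffs 0, 5, 6 → best response C.
Player 1 against (East, Beta): payoffs 9, 3, 12 → best response C.
Player 2 against (A, Alpha): payoffs 9, 8 → best response West.
Player 2 against (A, Beta): payoffs 8, 9 → best response East.
Player 2 against (B, Alpha): payoffs 2, 4 → best response East.
Player 2 against (B, Beta): payoffs 9, 8 → best response West.
Player 2 against (C, Alpha): payoffs 6, 9 → best response East.
Player 2 against (C, Beta): payoffs 9, 5 → best response West.
Player 3 against (A, West): payoffs 8, 4 → best response Alpha.
Player 3 against (A, East): payoffs 4, 5 → best response Beta.
Player 3 against (B, West): payoffs 3, 4 → best response Beta.
Player 3 against (B, East): payoffs 3, 8 → best response Beta.
Player 3 against (C, West): payoffs 10, 2 → best response Alpha.
Player 3 against (C, East): payoffs 3, 0 → best response Alpha.
Mutual best responses: (A, West, Alpha); (C, East, Alpha).

The pure Nash equilibria are (A, West, Alpha); (C, East, Alpha).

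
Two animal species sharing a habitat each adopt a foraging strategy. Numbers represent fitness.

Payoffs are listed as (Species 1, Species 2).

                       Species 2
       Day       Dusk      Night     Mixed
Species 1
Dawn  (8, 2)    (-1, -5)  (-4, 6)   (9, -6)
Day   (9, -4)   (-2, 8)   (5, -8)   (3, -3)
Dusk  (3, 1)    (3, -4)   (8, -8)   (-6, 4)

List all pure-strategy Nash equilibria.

Species 1 against Day: payoffs 8, 9, 3 → best response Day.
Species 1 against Dusk: payoffs -1, -2, 3 → best response Dusk.
Species 1 against Night: payoffs -4, 5, 8 → best response Dusk.
Species 1 against Mixed: payoffs 9, 3, -6 → best response Dawn.
Species 2 against Dawn: payoffs 2, -5, 6, -6 → best response Night.
Species 2 against Day: payoffs -4, 8, -8, -3 → best response Dusk.
Species 2 against Dusk: payoffs 1, -4, -8, 4 → best response Mixed.
No profile is a mutual best response for all players.

This game has no pure Nash equilibrium.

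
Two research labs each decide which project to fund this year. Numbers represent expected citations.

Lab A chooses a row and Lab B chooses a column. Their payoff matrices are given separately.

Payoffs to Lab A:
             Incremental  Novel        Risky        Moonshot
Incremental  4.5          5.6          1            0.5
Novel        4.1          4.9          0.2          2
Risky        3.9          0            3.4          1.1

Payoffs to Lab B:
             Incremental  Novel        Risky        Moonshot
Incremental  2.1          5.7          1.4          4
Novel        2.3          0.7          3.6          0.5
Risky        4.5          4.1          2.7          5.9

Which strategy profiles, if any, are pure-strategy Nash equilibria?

For each strategy profile, look for a profitable unilateral deviation.
(Incremental, Incremental): Lab B can switch to Novel (2.1 → 5.7). Not NE.
(Incremental, Novel): Lab A gets 5.6, best alternative 4.9; Lab B gets 5.7, best alternative 4. No profitable deviation — NE.
(Incremental, Risky): Lab A can switch to Risky (1 → 3.4). Not NE.
(Incremental, Moonshot): Lab A can switch to Novel (0.5 → 2). Not NE.
(Novel, Incremental): Lab A can switch to Incremental (4.1 → 4.5). Not NE.
(Novel, Novel): Lab A can switch to Incremental (4.9 → 5.6). Not NE.
(Novel, Risky): Lab A can switch to Incremental (0.2 → 1). Not NE.
(Novel, Moonshot): Lab B can switch to Incremental (0.5 → 2.3). Not NE.
(Risky, Incremental): Lab A can switch to Incremental (3.9 → 4.5). Not NE.
(Risky, Novel): Lab A can switch to Incremental (0 → 5.6). Not NE.
(Risky, Risky): Lab B can switch to Incremental (2.7 → 4.5). Not NE.
(Risky, Moonshot): Lab A can switch to Novel (1.1 → 2). Not NE.

The unique pure-strategy Nash equilibrium is (Incremental, Novel).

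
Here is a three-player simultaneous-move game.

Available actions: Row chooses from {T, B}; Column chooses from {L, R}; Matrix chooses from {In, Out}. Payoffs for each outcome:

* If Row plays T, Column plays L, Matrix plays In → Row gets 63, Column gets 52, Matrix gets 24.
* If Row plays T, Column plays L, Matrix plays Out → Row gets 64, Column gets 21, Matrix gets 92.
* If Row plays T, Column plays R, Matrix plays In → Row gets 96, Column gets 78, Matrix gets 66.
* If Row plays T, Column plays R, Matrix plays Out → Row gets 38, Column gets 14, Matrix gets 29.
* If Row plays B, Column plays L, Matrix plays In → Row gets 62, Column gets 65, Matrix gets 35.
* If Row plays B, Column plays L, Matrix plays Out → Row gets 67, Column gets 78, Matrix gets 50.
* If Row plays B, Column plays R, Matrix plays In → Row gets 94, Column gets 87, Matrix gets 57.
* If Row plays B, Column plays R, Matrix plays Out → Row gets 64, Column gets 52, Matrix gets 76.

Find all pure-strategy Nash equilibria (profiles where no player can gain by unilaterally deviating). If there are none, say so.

(T, L, In): Column can switch to R (52 → 78). Not NE.
(T, L, Out): Row can switch to B (64 → 67). Not NE.
(T, R, In): Row gets 96, best alternative 94; Column gets 78, best alternative 52; Matrix gets 66, best alternative 29. No profitable deviation — NE.
(T, R, Out): Row can switch to B (38 → 64). Not NE.
(B, L, In): Row can switch to T (62 → 63). Not NE.
(B, L, Out): Row gets 67, best alternative 64; Column gets 78, best alternative 52; Matrix gets 50, best alternative 35. No profitable deviation — NE.
(B, R, In): Row can switch to T (94 → 96). Not NE.
(B, R, Out): Column can switch to L (52 → 78). Not NE.

The pure Nash equilibria are (T, R, In), (B, L, Out).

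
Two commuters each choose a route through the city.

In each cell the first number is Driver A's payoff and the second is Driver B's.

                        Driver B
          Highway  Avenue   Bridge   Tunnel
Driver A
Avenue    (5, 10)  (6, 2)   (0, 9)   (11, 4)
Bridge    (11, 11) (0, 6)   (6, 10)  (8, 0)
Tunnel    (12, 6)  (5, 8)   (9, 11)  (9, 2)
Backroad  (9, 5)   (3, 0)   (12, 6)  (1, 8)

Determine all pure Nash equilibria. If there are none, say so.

There is no pure-strategy Nash equilibrium.

(Avenue, Highway): Driver A can switch to Bridge (5 → 11). Not NE.
(Avenue, Avenue): Driver B can switch to Highway (2 → 10). Not NE.
(Avenue, Bridge): Driver A can switch to Bridge (0 → 6). Not NE.
(Avenue, Tunnel): Driver B can switch to Highway (4 → 10). Not NE.
(Bridge, Highway): Driver A can switch to Tunnel (11 → 12). Not NE.
(Bridge, Avenue): Driver A can switch to Avenue (0 → 6). Not NE.
(The remaining 10 profiles each have a profitable deviation by the same check.)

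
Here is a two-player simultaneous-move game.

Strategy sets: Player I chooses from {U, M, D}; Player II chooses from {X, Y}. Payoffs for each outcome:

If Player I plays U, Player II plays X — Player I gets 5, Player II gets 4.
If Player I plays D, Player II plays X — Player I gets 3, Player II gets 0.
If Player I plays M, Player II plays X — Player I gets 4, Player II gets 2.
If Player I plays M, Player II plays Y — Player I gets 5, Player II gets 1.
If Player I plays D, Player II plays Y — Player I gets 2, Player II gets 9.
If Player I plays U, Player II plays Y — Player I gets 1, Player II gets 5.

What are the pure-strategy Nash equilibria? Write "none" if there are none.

Player I against X: payoffs 5, 4, 3 → best response U.
Player I against Y: payoffs 1, 5, 2 → best response M.
Player II against U: payoffs 4, 5 → best response Y.
Player II against M: payoffs 2, 1 → best response X.
Player II against D: payoffs 0, 9 → best response Y.
No profile is a mutual best response for all players.

none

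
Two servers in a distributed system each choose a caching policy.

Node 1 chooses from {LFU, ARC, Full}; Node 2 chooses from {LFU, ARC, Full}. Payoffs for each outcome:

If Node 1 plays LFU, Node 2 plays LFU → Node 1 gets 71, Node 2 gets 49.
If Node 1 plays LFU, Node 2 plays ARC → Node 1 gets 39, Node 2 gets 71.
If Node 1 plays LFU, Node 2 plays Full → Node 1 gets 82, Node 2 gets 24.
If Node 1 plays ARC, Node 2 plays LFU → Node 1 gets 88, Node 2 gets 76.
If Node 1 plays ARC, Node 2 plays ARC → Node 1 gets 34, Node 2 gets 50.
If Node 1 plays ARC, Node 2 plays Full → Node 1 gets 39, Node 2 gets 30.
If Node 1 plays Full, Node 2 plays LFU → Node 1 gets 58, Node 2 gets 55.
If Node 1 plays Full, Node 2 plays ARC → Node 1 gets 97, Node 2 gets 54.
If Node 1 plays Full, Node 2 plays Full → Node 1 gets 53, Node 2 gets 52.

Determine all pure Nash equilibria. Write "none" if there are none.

Node 1 against LFU: payoffs 71, 88, 58 → best response ARC.
Node 1 against ARC: payoffs 39, 34, 97 → best response Full.
Node 1 against Full: payoffs 82, 39, 53 → best response LFU.
Node 2 against LFU: payoffs 49, 71, 24 → best response ARC.
Node 2 against ARC: payoffs 76, 50, 30 → best response LFU.
Node 2 against Full: payoffs 55, 54, 52 → best response LFU.
Mutual best responses: (ARC, LFU).

(ARC, LFU)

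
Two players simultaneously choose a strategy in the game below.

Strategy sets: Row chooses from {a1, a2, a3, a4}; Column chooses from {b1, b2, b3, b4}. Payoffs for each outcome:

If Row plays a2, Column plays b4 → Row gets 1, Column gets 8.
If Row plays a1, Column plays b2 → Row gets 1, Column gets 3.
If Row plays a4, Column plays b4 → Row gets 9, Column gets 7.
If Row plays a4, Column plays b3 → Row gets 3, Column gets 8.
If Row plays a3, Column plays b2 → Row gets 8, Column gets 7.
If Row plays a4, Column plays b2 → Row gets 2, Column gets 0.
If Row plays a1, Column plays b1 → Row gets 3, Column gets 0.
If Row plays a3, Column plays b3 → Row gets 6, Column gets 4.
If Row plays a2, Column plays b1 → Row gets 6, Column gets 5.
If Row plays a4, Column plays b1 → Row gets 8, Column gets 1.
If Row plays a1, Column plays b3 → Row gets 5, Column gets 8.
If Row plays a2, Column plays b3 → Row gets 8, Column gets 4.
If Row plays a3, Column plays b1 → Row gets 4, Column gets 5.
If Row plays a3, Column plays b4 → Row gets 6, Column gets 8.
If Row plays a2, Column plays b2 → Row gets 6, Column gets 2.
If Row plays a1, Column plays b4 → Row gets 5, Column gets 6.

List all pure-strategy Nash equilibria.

No pure-strategy Nash equilibrium.

Row against b1: payoffs 3, 6, 4, 8 → best response a4.
Row against b2: payoffs 1, 6, 8, 2 → best response a3.
Row against b3: payoffs 5, 8, 6, 3 → best response a2.
Row against b4: payoffs 5, 1, 6, 9 → best response a4.
Column against a1: payoffs 0, 3, 8, 6 → best response b3.
Column against a2: payoffs 5, 2, 4, 8 → best response b4.
Column against a3: payoffs 5, 7, 4, 8 → best response b4.
Column against a4: payoffs 1, 0, 8, 7 → best response b3.
No profile is a mutual best response for all players.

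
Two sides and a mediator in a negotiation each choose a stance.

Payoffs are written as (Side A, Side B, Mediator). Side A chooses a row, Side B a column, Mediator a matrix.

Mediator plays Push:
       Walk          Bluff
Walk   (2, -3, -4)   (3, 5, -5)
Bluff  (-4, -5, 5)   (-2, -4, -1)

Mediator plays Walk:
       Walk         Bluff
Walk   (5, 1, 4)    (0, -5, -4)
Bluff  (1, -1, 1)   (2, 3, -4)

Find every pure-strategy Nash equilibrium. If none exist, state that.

For each strategy profile, look for a profitable unilateral deviation.
(Walk, Walk, Push): Side B can switch to Bluff (-3 → 5). Not NE.
(Walk, Walk, Walk): Side A gets 5, best alternative 1; Side B gets 1, best alternative -5; Mediator gets 4, best alternative -4. No profitable deviation — NE.
(Walk, Bluff, Push): Mediator can switch to Walk (-5 → -4). Not NE.
(Walk, Bluff, Walk): Side A can switch to Bluff (0 → 2). Not NE.
(Bluff, Walk, Push): Side A can switch to Walk (-4 → 2). Not NE.
(Bluff, Walk, Walk): Side A can switch to Walk (1 → 5). Not NE.
(Bluff, Bluff, Push): Side A can switch to Walk (-2 → 3). Not NE.
(Bluff, Bluff, Walk): Mediator can switch to Push (-4 → -1). Not NE.

(Walk, Walk, Walk)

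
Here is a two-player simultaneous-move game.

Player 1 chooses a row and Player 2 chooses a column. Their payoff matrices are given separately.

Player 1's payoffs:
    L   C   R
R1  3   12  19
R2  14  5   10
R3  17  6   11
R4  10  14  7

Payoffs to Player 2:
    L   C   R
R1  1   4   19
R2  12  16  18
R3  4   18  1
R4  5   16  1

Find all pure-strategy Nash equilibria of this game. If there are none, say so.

The pure Nash equilibria are (R1, R); (R4, C).

Player 1 against L: payoffs 3, 14, 17, 10 → best response R3.
Player 1 against C: payoffs 12, 5, 6, 14 → best response R4.
Player 1 against R: payoffs 19, 10, 11, 7 → best response R1.
Player 2 against R1: payoffs 1, 4, 19 → best response R.
Player 2 against R2: payoffs 12, 16, 18 → best response R.
Player 2 against R3: payoffs 4, 18, 1 → best response C.
Player 2 against R4: payoffs 5, 16, 1 → best response C.
Mutual best responses: (R1, R); (R4, C).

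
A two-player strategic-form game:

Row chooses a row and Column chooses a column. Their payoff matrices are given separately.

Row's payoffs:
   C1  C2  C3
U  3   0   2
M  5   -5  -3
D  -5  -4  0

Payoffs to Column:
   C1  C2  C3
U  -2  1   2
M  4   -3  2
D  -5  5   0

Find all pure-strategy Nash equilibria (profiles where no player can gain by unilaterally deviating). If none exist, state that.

For each player, find the best response to each opponent profile; mutual best responses are the pure NE.
Row against C1: payoffs 3, 5, -5 → best response M.
Row against C2: payoffs 0, -5, -4 → best response U.
Row against C3: payoffs 2, -3, 0 → best response U.
Column against U: payoffs -2, 1, 2 → best response C3.
Column against M: payoffs 4, -3, 2 → best response C1.
Column against D: payoffs -5, 5, 0 → best response C2.
Mutual best responses: (U, C3); (M, C1).

(U, C3) and (M, C1)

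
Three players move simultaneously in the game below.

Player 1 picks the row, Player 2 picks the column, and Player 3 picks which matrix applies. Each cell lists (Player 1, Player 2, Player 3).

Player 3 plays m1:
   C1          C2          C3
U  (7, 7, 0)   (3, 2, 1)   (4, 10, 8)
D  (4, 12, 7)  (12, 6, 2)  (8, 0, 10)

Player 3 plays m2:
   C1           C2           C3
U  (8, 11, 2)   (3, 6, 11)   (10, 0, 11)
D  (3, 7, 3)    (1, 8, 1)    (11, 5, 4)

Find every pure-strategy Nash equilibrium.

(U, C1, m2)

Player 1 against (C1, m1): payoffs 7, 4 → best response U.
Player 1 against (C1, m2): payoffs 8, 3 → best response U.
Player 1 against (C2, m1): payoffs 3, 12 → best response D.
Player 1 against (C2, m2): payoffs 3, 1 → best response U.
Player 1 against (C3, m1): payoffs 4, 8 → best response D.
Player 1 against (C3, m2): payoffs 10, 11 → best response D.
Player 2 against (U, m1): payoffs 7, 2, 10 → best response C3.
Player 2 against (U, m2): payoffs 11, 6, 0 → best response C1.
Player 2 against (D, m1): payoffs 12, 6, 0 → best response C1.
Player 2 against (D, m2): payoffs 7, 8, 5 → best response C2.
Player 3 against (U, C1): payoffs 0, 2 → best response m2.
Player 3 against (U, C2): payoffs 1, 11 → best response m2.
Player 3 against (U, C3): payoffs 8, 11 → best response m2.
Player 3 against (D, C1): payoffs 7, 3 → best response m1.
Player 3 against (D, C2): payoffs 2, 1 → best response m1.
Player 3 against (D, C3): payoffs 10, 4 → best response m1.
Mutual best responses: (U, C1, m2).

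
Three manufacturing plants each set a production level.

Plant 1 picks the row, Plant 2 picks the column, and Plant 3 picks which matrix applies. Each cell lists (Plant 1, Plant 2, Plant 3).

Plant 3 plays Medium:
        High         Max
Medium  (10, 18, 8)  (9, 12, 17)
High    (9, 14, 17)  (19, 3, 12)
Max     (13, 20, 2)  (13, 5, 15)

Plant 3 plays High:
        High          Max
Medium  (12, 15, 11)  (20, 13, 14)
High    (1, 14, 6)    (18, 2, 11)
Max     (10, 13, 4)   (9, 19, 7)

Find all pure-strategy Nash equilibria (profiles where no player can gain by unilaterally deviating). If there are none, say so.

For each player, find the best response to each opponent profile; mutual best responses are the pure NE.
Plant 1 against (High, Medium): payoffs 10, 9, 13 → best response Max.
Plant 1 against (High, High): payoffs 12, 1, 10 → best response Medium.
Plant 1 against (Max, Medium): payoffs 9, 19, 13 → best response High.
Plant 1 against (Max, High): payoffs 20, 18, 9 → best response Medium.
Plant 2 against (Medium, Medium): payoffs 18, 12 → best response High.
Plant 2 against (Medium, High): payoffs 15, 13 → best response High.
Plant 2 against (High, Medium): payoffs 14, 3 → best response High.
Plant 2 against (High, High): payoffs 14, 2 → best response High.
Plant 2 against (Max, Medium): payoffs 20, 5 → best response High.
Plant 2 against (Max, High): payoffs 13, 19 → best response Max.
Plant 3 against (Medium, High): payoffs 8, 11 → best response High.
Plant 3 against (Medium, Max): payoffs 17, 14 → best response Medium.
Plant 3 against (High, High): payoffs 17, 6 → best response Medium.
Plant 3 against (High, Max): payoffs 12, 11 → best response Medium.
Plant 3 against (Max, High): payoffs 2, 4 → best response High.
Plant 3 against (Max, Max): payoffs 15, 7 → best response Medium.
Mutual best responses: (Medium, High, High).

The unique pure-strategy Nash equilibrium is (Medium, High, High).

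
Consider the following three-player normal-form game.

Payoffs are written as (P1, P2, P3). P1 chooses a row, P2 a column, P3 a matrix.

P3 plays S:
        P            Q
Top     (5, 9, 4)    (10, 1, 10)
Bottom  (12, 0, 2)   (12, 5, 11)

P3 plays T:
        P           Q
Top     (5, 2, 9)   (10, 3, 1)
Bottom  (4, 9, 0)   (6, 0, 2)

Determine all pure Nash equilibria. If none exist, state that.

P1 against (P, S): payoffs 5, 12 → best response Bottom.
P1 against (P, T): payoffs 5, 4 → best response Top.
P1 against (Q, S): payoffs 10, 12 → best response Bottom.
P1 against (Q, T): payoffs 10, 6 → best response Top.
P2 against (Top, S): payoffs 9, 1 → best response P.
P2 against (Top, T): payoffs 2, 3 → best response Q.
P2 against (Bottom, S): payoffs 0, 5 → best response Q.
P2 against (Bottom, T): payoffs 9, 0 → best response P.
P3 against (Top, P): payoffs 4, 9 → best response T.
P3 against (Top, Q): payoffs 10, 1 → best response S.
P3 against (Bottom, P): payoffs 2, 0 → best response S.
P3 against (Bottom, Q): payoffs 11, 2 → best response S.
Mutual best responses: (Bottom, Q, S).

Pure NE: (Bottom, Q, S)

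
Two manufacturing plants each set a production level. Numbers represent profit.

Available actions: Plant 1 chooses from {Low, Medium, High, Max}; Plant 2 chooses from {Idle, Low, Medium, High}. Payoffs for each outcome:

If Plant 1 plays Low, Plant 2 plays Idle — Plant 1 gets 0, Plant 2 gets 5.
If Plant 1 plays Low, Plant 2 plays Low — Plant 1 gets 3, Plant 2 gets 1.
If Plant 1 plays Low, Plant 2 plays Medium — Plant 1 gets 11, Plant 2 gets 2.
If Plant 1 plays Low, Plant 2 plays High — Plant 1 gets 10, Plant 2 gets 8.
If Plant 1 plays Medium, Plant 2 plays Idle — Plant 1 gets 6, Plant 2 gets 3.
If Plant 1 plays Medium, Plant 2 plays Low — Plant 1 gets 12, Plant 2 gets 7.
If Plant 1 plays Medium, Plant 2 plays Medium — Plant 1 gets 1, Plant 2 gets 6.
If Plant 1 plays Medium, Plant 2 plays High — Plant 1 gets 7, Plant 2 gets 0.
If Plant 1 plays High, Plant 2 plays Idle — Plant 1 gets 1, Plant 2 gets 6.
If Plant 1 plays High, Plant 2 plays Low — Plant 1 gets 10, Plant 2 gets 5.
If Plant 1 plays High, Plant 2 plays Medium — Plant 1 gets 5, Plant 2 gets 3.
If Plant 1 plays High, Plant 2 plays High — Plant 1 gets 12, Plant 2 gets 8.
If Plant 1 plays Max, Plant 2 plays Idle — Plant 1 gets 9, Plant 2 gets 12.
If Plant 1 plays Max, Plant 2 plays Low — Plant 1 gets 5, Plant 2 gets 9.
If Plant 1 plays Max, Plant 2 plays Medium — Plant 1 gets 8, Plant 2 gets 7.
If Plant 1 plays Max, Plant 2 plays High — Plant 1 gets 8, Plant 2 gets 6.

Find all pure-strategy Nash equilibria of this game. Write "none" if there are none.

For each player, find the best response to each opponent profile; mutual best responses are the pure NE.
Plant 1 against Idle: payoffs 0, 6, 1, 9 → best response Max.
Plant 1 against Low: payoffs 3, 12, 10, 5 → best response Medium.
Plant 1 against Medium: payoffs 11, 1, 5, 8 → best response Low.
Plant 1 against High: payoffs 10, 7, 12, 8 → best response High.
Plant 2 against Low: payoffs 5, 1, 2, 8 → best response High.
Plant 2 against Medium: payoffs 3, 7, 6, 0 → best response Low.
Plant 2 against High: payoffs 6, 5, 3, 8 → best response High.
Plant 2 against Max: payoffs 12, 9, 7, 6 → best response Idle.
Mutual best responses: (Medium, Low); (High, High); (Max, Idle).

The pure Nash equilibria are (Medium, Low), (High, High), (Max, Idle).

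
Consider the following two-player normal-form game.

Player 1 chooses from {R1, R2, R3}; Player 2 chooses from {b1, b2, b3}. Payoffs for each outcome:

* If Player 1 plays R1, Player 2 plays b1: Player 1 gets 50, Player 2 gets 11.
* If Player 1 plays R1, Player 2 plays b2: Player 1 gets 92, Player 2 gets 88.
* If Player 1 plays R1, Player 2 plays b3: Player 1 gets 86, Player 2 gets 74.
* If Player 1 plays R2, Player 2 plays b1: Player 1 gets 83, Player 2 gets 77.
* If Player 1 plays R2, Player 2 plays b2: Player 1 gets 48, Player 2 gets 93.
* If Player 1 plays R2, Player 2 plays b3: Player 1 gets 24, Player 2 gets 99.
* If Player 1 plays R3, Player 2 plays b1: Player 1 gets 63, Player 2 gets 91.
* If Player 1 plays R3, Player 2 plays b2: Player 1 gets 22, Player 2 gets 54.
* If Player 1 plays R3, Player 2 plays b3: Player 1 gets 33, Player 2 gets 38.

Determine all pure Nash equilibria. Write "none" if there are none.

Pure NE: (R1, b2)

Player 1 against b1: payoffs 50, 83, 63 → best response R2.
Player 1 against b2: payoffs 92, 48, 22 → best response R1.
Player 1 against b3: payoffs 86, 24, 33 → best response R1.
Player 2 against R1: payoffs 11, 88, 74 → best response b2.
Player 2 against R2: payoffs 77, 93, 99 → best response b3.
Player 2 against R3: payoffs 91, 54, 38 → best response b1.
Mutual best responses: (R1, b2).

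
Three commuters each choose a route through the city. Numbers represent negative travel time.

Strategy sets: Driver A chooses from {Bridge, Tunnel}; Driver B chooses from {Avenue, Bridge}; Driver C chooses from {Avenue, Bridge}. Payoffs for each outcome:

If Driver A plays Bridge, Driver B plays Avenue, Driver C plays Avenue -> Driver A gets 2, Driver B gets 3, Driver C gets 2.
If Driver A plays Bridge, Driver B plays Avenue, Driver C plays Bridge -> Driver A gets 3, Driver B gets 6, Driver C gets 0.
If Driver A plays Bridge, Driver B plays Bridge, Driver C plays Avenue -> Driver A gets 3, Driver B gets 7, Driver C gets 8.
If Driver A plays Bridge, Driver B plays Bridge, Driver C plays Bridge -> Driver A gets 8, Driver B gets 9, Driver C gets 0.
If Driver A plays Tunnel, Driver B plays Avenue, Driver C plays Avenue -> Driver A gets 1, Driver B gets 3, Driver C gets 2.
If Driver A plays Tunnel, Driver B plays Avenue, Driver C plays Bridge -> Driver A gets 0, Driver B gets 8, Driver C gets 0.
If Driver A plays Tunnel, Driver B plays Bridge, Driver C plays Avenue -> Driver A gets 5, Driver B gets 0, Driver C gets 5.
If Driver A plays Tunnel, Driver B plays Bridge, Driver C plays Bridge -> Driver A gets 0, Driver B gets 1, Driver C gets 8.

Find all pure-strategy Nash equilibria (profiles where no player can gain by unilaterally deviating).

Mark each player's best response to every combination of opponents' strategies; a profile where every player is best-responding is a pure Nash equilibrium.
Driver A against (Avenue, Avenue): payoffs 2, 1 → best response Bridge.
Driver A against (Avenue, Bridge): payoffs 3, 0 → best response Bridge.
Driver A against (Bridge, Avenue): payoffs 3, 5 → best response Tunnel.
Driver A against (Bridge, Bridge): payoffs 8, 0 → best response Bridge.
Driver B against (Bridge, Avenue): payoffs 3, 7 → best response Bridge.
Driver B against (Bridge, Bridge): payoffs 6, 9 → best response Bridge.
Driver B against (Tunnel, Avenue): payoffs 3, 0 → best response Avenue.
Driver B against (Tunnel, Bridge): payoffs 8, 1 → best response Avenue.
Driver C against (Bridge, Avenue): payoffs 2, 0 → best response Avenue.
Driver C against (Bridge, Bridge): payoffs 8, 0 → best response Avenue.
Driver C against (Tunnel, Avenue): payoffs 2, 0 → best response Avenue.
Driver C against (Tunnel, Bridge): payoffs 5, 8 → best response Bridge.
No profile is a mutual best response for all players.

none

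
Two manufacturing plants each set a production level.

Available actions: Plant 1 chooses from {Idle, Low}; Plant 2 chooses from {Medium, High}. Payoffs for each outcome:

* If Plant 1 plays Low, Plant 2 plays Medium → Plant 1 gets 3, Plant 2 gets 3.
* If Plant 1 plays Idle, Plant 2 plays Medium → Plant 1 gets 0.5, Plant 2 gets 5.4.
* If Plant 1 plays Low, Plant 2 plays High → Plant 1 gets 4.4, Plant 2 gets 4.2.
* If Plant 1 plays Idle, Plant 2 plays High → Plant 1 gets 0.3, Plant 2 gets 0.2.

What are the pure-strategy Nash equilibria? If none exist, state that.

The unique pure-strategy Nash equilibrium is (Low, High).

Plant 1 against Medium: payoffs 0.5, 3 → best response Low.
Plant 1 against High: payoffs 0.3, 4.4 → best response Low.
Plant 2 against Idle: payoffs 5.4, 0.2 → best response Medium.
Plant 2 against Low: payoffs 3, 4.2 → best response High.
Mutual best responses: (Low, High).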